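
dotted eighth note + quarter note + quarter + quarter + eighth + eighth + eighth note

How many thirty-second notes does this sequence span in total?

42

Convert each value to thirty-second notes: dotted eighth note = 6; quarter note = 8; quarter = 8; quarter = 8; eighth = 4; eighth = 4; eighth note = 4.
Sum: 6 + 8 + 8 + 8 + 4 + 4 + 4 = 42 thirty-second notes.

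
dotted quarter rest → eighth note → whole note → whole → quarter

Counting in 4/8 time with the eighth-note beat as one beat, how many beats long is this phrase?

22

One eighth-note beat = 2 sixteenth notes.
Working in sixteenth notes: dotted quarter rest = 6; eighth note = 2; whole note = 16; whole = 16; quarter = 4.
Total: 6 + 2 + 16 + 16 + 4 = 44.
44 ÷ 2 = 22 beats.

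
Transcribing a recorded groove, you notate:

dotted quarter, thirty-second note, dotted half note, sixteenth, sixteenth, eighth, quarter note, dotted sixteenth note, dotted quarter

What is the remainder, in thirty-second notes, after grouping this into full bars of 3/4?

One bar of 3/4 = 24 thirty-second notes.
Convert each value to thirty-second notes: dotted quarter = 12; thirty-second note = 1; dotted half note = 24; sixteenth = 2; sixteenth = 2; eighth = 4; quarter note = 8; dotted sixteenth note = 3; dotted quarter = 12.
Adding: 12 + 1 + 24 + 2 + 2 + 4 + 8 + 3 + 12 = 68.
68 ÷ 24 = 2 complete bars with 20 thirty-second notes remaining.

20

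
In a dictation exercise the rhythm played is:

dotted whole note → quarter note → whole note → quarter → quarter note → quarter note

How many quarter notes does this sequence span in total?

14

Express everything in quarter notes: dotted whole note = 6; quarter note = 1; whole note = 4; quarter = 1; quarter note = 1; quarter note = 1.
Adding: 6 + 1 + 4 + 1 + 1 + 1 = 14 quarter notes.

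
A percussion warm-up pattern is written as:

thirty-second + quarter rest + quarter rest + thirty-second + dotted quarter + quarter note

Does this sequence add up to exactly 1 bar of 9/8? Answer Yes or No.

No

One bar of 9/8 = 36 thirty-second notes.
Convert each value to thirty-second notes: thirty-second = 1; quarter rest = 8; quarter rest = 8; thirty-second = 1; dotted quarter = 12; quarter note = 8.
Adding: 1 + 8 + 8 + 1 + 12 + 8 = 38.
38 exceeds 36, so the answer is No.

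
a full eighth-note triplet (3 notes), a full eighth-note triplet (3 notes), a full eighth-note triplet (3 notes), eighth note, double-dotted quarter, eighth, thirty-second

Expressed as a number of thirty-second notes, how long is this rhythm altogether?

Each duration in thirty-second notes: a full eighth-note triplet (3 notes) (three triplet eighths span one quarter) = 8; a full eighth-note triplet (3 notes) (three triplet eighths span one quarter) = 8; a full eighth-note triplet (3 notes) (three triplet eighths span one quarter) = 8; eighth note = 4; double-dotted quarter = 14; eighth = 4; thirty-second = 1.
Adding: 8 + 8 + 8 + 4 + 14 + 4 + 1 = 47 thirty-second notes.

47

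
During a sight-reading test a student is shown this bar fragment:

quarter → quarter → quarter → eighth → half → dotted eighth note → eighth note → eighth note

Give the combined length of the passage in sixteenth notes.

29

Each duration in sixteenth notes: quarter = 4; quarter = 4; quarter = 4; eighth = 2; half = 8; dotted eighth note = 3; eighth note = 2; eighth note = 2.
Sum: 4 + 4 + 4 + 2 + 8 + 3 + 2 + 2 = 29 sixteenth notes.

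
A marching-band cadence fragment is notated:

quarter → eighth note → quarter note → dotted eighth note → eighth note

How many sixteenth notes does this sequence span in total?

15

In sixteenth notes: quarter = 4; eighth note = 2; quarter note = 4; dotted eighth note = 3; eighth note = 2.
Adding: 4 + 2 + 4 + 3 + 2 = 15 sixteenth notes.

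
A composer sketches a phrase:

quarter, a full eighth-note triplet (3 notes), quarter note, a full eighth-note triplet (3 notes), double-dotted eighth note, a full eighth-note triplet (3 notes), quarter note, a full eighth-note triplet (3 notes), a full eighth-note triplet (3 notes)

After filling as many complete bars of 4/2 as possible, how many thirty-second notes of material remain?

7

One bar of 4/2 = 64 thirty-second notes.
Working in thirty-second notes: quarter = 8; a full eighth-note triplet (3 notes) (three triplet eighths span one quarter) = 8; quarter note = 8; a full eighth-note triplet (3 notes) (three triplet eighths span one quarter) = 8; double-dotted eighth note = 7; a full eighth-note triplet (3 notes) (three triplet eighths span one quarter) = 8; quarter note = 8; a full eighth-note triplet (3 notes) (three triplet eighths span one quarter) = 8; a full eighth-note triplet (3 notes) (three triplet eighths span one quarter) = 8.
Adding: 8 + 8 + 8 + 8 + 7 + 8 + 8 + 8 + 8 = 71.
71 ÷ 64 = 1 complete bar with 7 thirty-second notes remaining.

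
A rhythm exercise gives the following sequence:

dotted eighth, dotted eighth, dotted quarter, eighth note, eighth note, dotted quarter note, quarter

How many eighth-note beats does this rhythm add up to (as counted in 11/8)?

13

One eighth-note beat = 2 sixteenth notes.
In sixteenth notes: dotted eighth = 3; dotted eighth = 3; dotted quarter = 6; eighth note = 2; eighth note = 2; dotted quarter note = 6; quarter = 4.
Adding: 3 + 3 + 6 + 2 + 2 + 6 + 4 = 26.
26 ÷ 2 = 13 beats.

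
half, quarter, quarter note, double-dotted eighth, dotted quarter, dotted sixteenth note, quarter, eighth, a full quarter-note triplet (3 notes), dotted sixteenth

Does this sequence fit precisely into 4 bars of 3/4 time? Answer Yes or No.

No

One bar of 3/4 = 24 thirty-second notes, so 4 bars = 96.
In thirty-second notes: half = 16; quarter = 8; quarter note = 8; double-dotted eighth = 7; dotted quarter = 12; dotted sixteenth note = 3; quarter = 8; eighth = 4; a full quarter-note triplet (3 notes) (three triplet quarters span one half) = 16; dotted sixteenth = 3.
Sum: 16 + 8 + 8 + 7 + 12 + 3 + 8 + 4 + 16 + 3 = 85.
85 falls short of 96, so the answer is No.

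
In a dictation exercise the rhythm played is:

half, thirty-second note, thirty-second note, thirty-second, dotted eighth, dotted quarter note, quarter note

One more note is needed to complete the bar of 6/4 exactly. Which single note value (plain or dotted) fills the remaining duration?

The bar of 6/4 = 48 thirty-second notes.
Each duration in thirty-second notes: half = 16; thirty-second note = 1; thirty-second note = 1; thirty-second = 1; dotted eighth = 6; dotted quarter note = 12; quarter note = 8.
Sum: 16 + 1 + 1 + 1 + 6 + 12 + 8 = 45.
Remaining: 48 − 45 = 3 thirty-second notes, which is a dotted sixteenth note.

dotted sixteenth note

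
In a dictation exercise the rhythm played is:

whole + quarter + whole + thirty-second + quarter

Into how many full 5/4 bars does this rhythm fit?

One bar of 5/4 = 40 thirty-second notes.
Convert each value to thirty-second notes: whole = 32; quarter = 8; whole = 32; thirty-second = 1; quarter = 8.
Adding: 32 + 8 + 32 + 1 + 8 = 81.
81 ÷ 40 = 2 complete bars with 1 left over.

2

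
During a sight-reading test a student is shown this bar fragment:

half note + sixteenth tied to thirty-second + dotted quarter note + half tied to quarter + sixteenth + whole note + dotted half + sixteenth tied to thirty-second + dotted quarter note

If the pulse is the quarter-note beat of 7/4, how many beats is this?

One quarter-note beat = 8 thirty-second notes.
In thirty-second notes: half note = 16; sixteenth tied to thirty-second (sixteenth + thirty-second) = 3; dotted quarter note = 12; half tied to quarter (half + quarter) = 24; sixteenth = 2; whole note = 32; dotted half = 24; sixteenth tied to thirty-second (sixteenth + thirty-second) = 3; dotted quarter note = 12.
Altogether 16 + 3 + 12 + 24 + 2 + 32 + 24 + 3 + 12 = 128.
128 ÷ 8 = 16 beats.

16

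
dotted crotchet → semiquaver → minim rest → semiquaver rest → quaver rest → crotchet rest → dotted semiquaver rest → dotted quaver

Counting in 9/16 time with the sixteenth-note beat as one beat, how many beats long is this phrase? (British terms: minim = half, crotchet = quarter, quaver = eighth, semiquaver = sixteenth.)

One sixteenth-note beat = 2 thirty-second notes.
In thirty-second notes: dotted crotchet = 12; semiquaver = 2; minim rest = 16; semiquaver rest = 2; quaver rest = 4; crotchet rest = 8; dotted semiquaver rest = 3; dotted quaver = 6.
Total: 12 + 2 + 16 + 2 + 4 + 8 + 3 + 6 = 53.
53 ÷ 2 = 26.5 beats.

26.5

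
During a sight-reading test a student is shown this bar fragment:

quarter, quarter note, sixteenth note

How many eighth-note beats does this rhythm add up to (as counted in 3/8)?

4.5

One eighth-note beat = 2 sixteenth notes.
Convert each value to sixteenth notes: quarter = 4; quarter note = 4; sixteenth note = 1.
Altogether 4 + 4 + 1 = 9.
9 ÷ 2 = 4.5 beats.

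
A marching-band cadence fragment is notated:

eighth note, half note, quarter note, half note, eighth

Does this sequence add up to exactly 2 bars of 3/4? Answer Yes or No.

One bar of 3/4 = 6 eighth notes, so 2 bars = 12.
Convert each value to eighth notes: eighth note = 1; half note = 4; quarter note = 2; half note = 4; eighth = 1.
Total: 1 + 4 + 2 + 4 + 1 = 12.
12 equals 12, so the answer is Yes.

Yes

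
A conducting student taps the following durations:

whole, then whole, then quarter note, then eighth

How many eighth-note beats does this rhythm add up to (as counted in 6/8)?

One eighth-note beat = 2 sixteenth notes.
Working in sixteenth notes: whole = 16; whole = 16; quarter note = 4; eighth = 2.
Total: 16 + 16 + 4 + 2 = 38.
38 ÷ 2 = 19 beats.

19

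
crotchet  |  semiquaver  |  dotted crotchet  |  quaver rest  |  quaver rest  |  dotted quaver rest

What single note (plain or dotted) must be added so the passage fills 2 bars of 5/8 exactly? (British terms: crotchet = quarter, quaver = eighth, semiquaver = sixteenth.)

eighth note

2 bars of 5/8 = 20 sixteenth notes.
In sixteenth notes: crotchet = 4; semiquaver = 1; dotted crotchet = 6; quaver rest = 2; quaver rest = 2; dotted quaver rest = 3.
Adding: 4 + 1 + 6 + 2 + 2 + 3 = 18.
Remaining: 20 − 18 = 2 sixteenth notes, which is a eighth note.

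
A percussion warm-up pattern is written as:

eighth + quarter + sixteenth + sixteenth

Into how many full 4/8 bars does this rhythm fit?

One bar of 4/8 = 8 sixteenth notes.
Express everything in sixteenth notes: eighth = 2; quarter = 4; sixteenth = 1; sixteenth = 1.
Altogether 2 + 4 + 1 + 1 = 8.
8 ÷ 8 = 1 complete bar with 0 left over.

1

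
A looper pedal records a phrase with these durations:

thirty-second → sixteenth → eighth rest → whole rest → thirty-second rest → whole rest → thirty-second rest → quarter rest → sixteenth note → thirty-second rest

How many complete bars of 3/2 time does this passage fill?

1

One bar of 3/2 = 48 thirty-second notes.
Each duration in thirty-second notes: thirty-second = 1; sixteenth = 2; eighth rest = 4; whole rest = 32; thirty-second rest = 1; whole rest = 32; thirty-second rest = 1; quarter rest = 8; sixteenth note = 2; thirty-second rest = 1.
Adding: 1 + 2 + 4 + 32 + 1 + 32 + 1 + 8 + 2 + 1 = 84.
84 ÷ 48 = 1 complete bar with 36 left over.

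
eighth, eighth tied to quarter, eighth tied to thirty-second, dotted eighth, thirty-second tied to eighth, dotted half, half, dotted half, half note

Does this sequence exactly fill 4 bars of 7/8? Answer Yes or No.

One bar of 7/8 = 28 thirty-second notes, so 4 bars = 112.
Working in thirty-second notes: eighth = 4; eighth tied to quarter (eighth + quarter) = 12; eighth tied to thirty-second (eighth + thirty-second) = 5; dotted eighth = 6; thirty-second tied to eighth (thirty-second + eighth) = 5; dotted half = 24; half = 16; dotted half = 24; half note = 16.
Sum: 4 + 12 + 5 + 6 + 5 + 24 + 16 + 24 + 16 = 112.
112 equals 112, so the answer is Yes.

Yes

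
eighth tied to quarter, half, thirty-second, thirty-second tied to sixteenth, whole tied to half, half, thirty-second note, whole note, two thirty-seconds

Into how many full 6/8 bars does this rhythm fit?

5

One bar of 6/8 = 24 thirty-second notes.
In thirty-second notes: eighth tied to quarter (eighth + quarter) = 12; half = 16; thirty-second = 1; thirty-second tied to sixteenth (thirty-second + sixteenth) = 3; whole tied to half (whole + half) = 48; half = 16; thirty-second note = 1; whole note = 32; thirty-second = 1; thirty-second = 1.
Adding: 12 + 16 + 1 + 3 + 48 + 16 + 1 + 32 + 1 + 1 = 131.
131 ÷ 24 = 5 complete bars with 11 left over.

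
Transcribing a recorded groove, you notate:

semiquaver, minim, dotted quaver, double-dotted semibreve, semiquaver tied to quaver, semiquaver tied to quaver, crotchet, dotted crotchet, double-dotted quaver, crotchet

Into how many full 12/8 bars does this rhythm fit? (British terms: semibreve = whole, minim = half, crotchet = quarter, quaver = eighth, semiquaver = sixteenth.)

2

One bar of 12/8 = 48 thirty-second notes.
Express everything in thirty-second notes: semiquaver = 2; minim = 16; dotted quaver = 6; double-dotted semibreve = 56; semiquaver tied to quaver (semiquaver + quaver) = 6; semiquaver tied to quaver (semiquaver + quaver) = 6; crotchet = 8; dotted crotchet = 12; double-dotted quaver = 7; crotchet = 8.
Adding: 2 + 16 + 6 + 56 + 6 + 6 + 8 + 12 + 7 + 8 = 127.
127 ÷ 48 = 2 complete bars with 31 left over.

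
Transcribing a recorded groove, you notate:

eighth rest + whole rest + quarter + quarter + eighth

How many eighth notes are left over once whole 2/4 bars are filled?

One bar of 2/4 = 4 eighth notes.
Working in eighth notes: eighth rest = 1; whole rest = 8; quarter = 2; quarter = 2; eighth = 1.
Sum: 1 + 8 + 2 + 2 + 1 = 14.
14 ÷ 4 = 3 complete bars with 2 eighth notes remaining.

2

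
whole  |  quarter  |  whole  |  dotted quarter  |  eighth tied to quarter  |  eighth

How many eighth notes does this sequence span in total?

25

Convert each value to eighth notes: whole = 8; quarter = 2; whole = 8; dotted quarter = 3; eighth tied to quarter (eighth + quarter) = 3; eighth = 1.
Adding: 8 + 2 + 8 + 3 + 3 + 1 = 25 eighth notes.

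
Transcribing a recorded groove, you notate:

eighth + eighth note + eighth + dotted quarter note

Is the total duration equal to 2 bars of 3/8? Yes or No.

Yes

One bar of 3/8 = 3 eighth notes, so 2 bars = 6.
In eighth notes: eighth = 1; eighth note = 1; eighth = 1; dotted quarter note = 3.
Adding: 1 + 1 + 1 + 3 = 6.
6 equals 6, so the answer is Yes.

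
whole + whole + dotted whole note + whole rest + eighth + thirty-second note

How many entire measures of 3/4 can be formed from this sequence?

One bar of 3/4 = 24 thirty-second notes.
Each duration in thirty-second notes: whole = 32; whole = 32; dotted whole note = 48; whole rest = 32; eighth = 4; thirty-second note = 1.
Total: 32 + 32 + 48 + 32 + 4 + 1 = 149.
149 ÷ 24 = 6 complete bars with 5 left over.

6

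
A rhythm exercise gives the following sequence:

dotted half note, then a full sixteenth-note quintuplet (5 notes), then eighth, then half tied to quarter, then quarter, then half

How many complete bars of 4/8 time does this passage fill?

One bar of 4/8 = 4 eighth notes.
Express everything in eighth notes: dotted half note = 6; a full sixteenth-note quintuplet (5 notes) (five quintuplet sixteenths span one quarter) = 2; eighth = 1; half tied to quarter (half + quarter) = 6; quarter = 2; half = 4.
Total: 6 + 2 + 1 + 6 + 2 + 4 = 21.
21 ÷ 4 = 5 complete bars with 1 left over.

5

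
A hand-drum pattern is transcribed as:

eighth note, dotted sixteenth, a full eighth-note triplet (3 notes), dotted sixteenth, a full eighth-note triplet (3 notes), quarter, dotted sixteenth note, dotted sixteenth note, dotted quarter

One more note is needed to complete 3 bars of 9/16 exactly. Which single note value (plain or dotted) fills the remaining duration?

sixteenth note

3 bars of 9/16 = 54 thirty-second notes.
Express everything in thirty-second notes: eighth note = 4; dotted sixteenth = 3; a full eighth-note triplet (3 notes) (three triplet eighths span one quarter) = 8; dotted sixteenth = 3; a full eighth-note triplet (3 notes) (three triplet eighths span one quarter) = 8; quarter = 8; dotted sixteenth note = 3; dotted sixteenth note = 3; dotted quarter = 12.
Sum: 4 + 3 + 8 + 3 + 8 + 8 + 3 + 3 + 12 = 52.
Remaining: 54 − 52 = 2 thirty-second notes, which is a sixteenth note.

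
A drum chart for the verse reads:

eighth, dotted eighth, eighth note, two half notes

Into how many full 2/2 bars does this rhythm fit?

One bar of 2/2 = 16 sixteenth notes.
Express everything in sixteenth notes: eighth = 2; dotted eighth = 3; eighth note = 2; half note = 8; half note = 8.
Adding: 2 + 3 + 2 + 8 + 8 = 23.
23 ÷ 16 = 1 complete bar with 7 left over.

1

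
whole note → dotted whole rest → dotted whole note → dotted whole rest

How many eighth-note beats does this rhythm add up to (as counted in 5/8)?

One eighth-note beat = 2 sixteenth notes.
In sixteenth notes: whole note = 16; dotted whole rest = 24; dotted whole note = 24; dotted whole rest = 24.
Adding: 16 + 24 + 24 + 24 = 88.
88 ÷ 2 = 44 beats.

44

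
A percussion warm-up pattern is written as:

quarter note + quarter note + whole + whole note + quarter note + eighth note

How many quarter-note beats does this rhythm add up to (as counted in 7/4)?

One quarter-note beat = 2 eighth notes.
Working in eighth notes: quarter note = 2; quarter note = 2; whole = 8; whole note = 8; quarter note = 2; eighth note = 1.
Adding: 2 + 2 + 8 + 8 + 2 + 1 = 23.
23 ÷ 2 = 11.5 beats.

11.5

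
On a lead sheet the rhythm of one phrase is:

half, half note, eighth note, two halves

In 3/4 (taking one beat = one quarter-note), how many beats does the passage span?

8.5

One quarter-note beat = 2 eighth notes.
Each duration in eighth notes: half = 4; half note = 4; eighth note = 1; half = 4; half = 4.
Total: 4 + 4 + 1 + 4 + 4 = 17.
17 ÷ 2 = 8.5 beats.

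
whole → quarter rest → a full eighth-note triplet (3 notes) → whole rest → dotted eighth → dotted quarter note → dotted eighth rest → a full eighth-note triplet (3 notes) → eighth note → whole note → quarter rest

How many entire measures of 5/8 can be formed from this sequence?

One bar of 5/8 = 10 sixteenth notes.
Convert each value to sixteenth notes: whole = 16; quarter rest = 4; a full eighth-note triplet (3 notes) (three triplet eighths span one quarter) = 4; whole rest = 16; dotted eighth = 3; dotted quarter note = 6; dotted eighth rest = 3; a full eighth-note triplet (3 notes) (three triplet eighths span one quarter) = 4; eighth note = 2; whole note = 16; quarter rest = 4.
Altogether 16 + 4 + 4 + 16 + 3 + 6 + 3 + 4 + 2 + 16 + 4 = 78.
78 ÷ 10 = 7 complete bars with 8 left over.

7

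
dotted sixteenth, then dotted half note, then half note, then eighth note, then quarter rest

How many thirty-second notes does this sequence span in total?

Each duration in thirty-second notes: dotted sixteenth = 3; dotted half note = 24; half note = 16; eighth note = 4; quarter rest = 8.
Total: 3 + 24 + 16 + 4 + 8 = 55 thirty-second notes.

55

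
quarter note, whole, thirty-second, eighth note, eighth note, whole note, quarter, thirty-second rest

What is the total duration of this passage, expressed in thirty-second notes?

90

Working in thirty-second notes: quarter note = 8; whole = 32; thirty-second = 1; eighth note = 4; eighth note = 4; whole note = 32; quarter = 8; thirty-second rest = 1.
Adding: 8 + 32 + 1 + 4 + 4 + 32 + 8 + 1 = 90 thirty-second notes.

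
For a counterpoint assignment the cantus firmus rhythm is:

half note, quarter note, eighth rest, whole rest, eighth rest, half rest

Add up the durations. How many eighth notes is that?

Working in eighth notes: half note = 4; quarter note = 2; eighth rest = 1; whole rest = 8; eighth rest = 1; half rest = 4.
Adding: 4 + 2 + 1 + 8 + 1 + 4 = 20 eighth notes.

20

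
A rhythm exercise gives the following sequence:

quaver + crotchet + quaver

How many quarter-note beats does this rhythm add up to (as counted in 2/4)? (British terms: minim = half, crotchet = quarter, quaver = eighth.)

2

One quarter-note beat = 2 eighth notes.
Convert each value to eighth notes: quaver = 1; crotchet = 2; quaver = 1.
Altogether 1 + 2 + 1 = 4.
4 ÷ 2 = 2 beats.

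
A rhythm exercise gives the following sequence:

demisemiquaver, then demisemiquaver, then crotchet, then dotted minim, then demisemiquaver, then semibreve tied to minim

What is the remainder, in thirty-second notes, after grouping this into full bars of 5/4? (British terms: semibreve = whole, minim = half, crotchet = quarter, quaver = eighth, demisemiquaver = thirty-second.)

3

One bar of 5/4 = 40 thirty-second notes.
In thirty-second notes: demisemiquaver = 1; demisemiquaver = 1; crotchet = 8; dotted minim = 24; demisemiquaver = 1; semibreve tied to minim (semibreve + minim) = 48.
Altogether 1 + 1 + 8 + 24 + 1 + 48 = 83.
83 ÷ 40 = 2 complete bars with 3 thirty-second notes remaining.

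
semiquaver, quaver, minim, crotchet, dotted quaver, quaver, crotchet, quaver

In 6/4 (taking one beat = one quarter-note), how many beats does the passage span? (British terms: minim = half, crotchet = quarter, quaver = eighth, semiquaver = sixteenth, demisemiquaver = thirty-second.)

One quarter-note beat = 4 sixteenth notes.
Each duration in sixteenth notes: semiquaver = 1; quaver = 2; minim = 8; crotchet = 4; dotted quaver = 3; quaver = 2; crotchet = 4; quaver = 2.
Altogether 1 + 2 + 8 + 4 + 3 + 2 + 4 + 2 = 26.
26 ÷ 4 = 6.5 beats.

6.5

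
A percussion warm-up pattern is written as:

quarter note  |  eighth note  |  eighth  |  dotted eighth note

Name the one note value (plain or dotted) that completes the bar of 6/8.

sixteenth note

The bar of 6/8 = 12 sixteenth notes.
In sixteenth notes: quarter note = 4; eighth note = 2; eighth = 2; dotted eighth note = 3.
Total: 4 + 2 + 2 + 3 = 11.
Remaining: 12 − 11 = 1 sixteenth note, which is a sixteenth note.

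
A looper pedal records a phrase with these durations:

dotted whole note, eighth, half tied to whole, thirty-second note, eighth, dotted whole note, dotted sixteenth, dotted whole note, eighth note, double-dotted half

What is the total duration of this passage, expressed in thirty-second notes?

Convert each value to thirty-second notes: dotted whole note = 48; eighth = 4; half tied to whole (half + whole) = 48; thirty-second note = 1; eighth = 4; dotted whole note = 48; dotted sixteenth = 3; dotted whole note = 48; eighth note = 4; double-dotted half = 28.
Total: 48 + 4 + 48 + 1 + 4 + 48 + 3 + 48 + 4 + 28 = 236 thirty-second notes.

236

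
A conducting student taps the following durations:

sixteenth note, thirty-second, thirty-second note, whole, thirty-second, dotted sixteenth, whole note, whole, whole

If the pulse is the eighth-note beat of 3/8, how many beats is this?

One eighth-note beat = 4 thirty-second notes.
In thirty-second notes: sixteenth note = 2; thirty-second = 1; thirty-second note = 1; whole = 32; thirty-second = 1; dotted sixteenth = 3; whole note = 32; whole = 32; whole = 32.
Total: 2 + 1 + 1 + 32 + 1 + 3 + 32 + 32 + 32 = 136.
136 ÷ 4 = 34 beats.

34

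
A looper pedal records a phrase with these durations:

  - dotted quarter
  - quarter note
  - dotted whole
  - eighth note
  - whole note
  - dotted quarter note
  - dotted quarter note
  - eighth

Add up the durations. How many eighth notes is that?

Working in eighth notes: dotted quarter = 3; quarter note = 2; dotted whole = 12; eighth note = 1; whole note = 8; dotted quarter note = 3; dotted quarter note = 3; eighth = 1.
Sum: 3 + 2 + 12 + 1 + 8 + 3 + 3 + 1 = 33 eighth notes.

33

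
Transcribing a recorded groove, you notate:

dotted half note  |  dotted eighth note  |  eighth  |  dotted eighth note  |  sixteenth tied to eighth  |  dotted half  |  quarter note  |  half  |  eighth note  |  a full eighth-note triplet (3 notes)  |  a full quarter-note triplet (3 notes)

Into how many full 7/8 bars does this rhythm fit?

4

One bar of 7/8 = 14 sixteenth notes.
Working in sixteenth notes: dotted half note = 12; dotted eighth note = 3; eighth = 2; dotted eighth note = 3; sixteenth tied to eighth (sixteenth + eighth) = 3; dotted half = 12; quarter note = 4; half = 8; eighth note = 2; a full eighth-note triplet (3 notes) (three triplet eighths span one quarter) = 4; a full quarter-note triplet (3 notes) (three triplet quarters span one half) = 8.
Sum: 12 + 3 + 2 + 3 + 3 + 12 + 4 + 8 + 2 + 4 + 8 = 61.
61 ÷ 14 = 4 complete bars with 5 left over.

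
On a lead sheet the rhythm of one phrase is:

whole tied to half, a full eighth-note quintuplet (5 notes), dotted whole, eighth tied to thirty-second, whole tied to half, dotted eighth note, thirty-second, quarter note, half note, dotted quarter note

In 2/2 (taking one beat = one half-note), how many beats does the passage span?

13

One half-note beat = 16 thirty-second notes.
Express everything in thirty-second notes: whole tied to half (whole + half) = 48; a full eighth-note quintuplet (5 notes) (five quintuplet eighths span one half) = 16; dotted whole = 48; eighth tied to thirty-second (eighth + thirty-second) = 5; whole tied to half (whole + half) = 48; dotted eighth note = 6; thirty-second = 1; quarter note = 8; half note = 16; dotted quarter note = 12.
Total: 48 + 16 + 48 + 5 + 48 + 6 + 1 + 8 + 16 + 12 = 208.
208 ÷ 16 = 13 beats.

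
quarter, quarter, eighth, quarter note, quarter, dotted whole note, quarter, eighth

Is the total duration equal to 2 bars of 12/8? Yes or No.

Yes

One bar of 12/8 = 12 eighth notes, so 2 bars = 24.
Working in eighth notes: quarter = 2; quarter = 2; eighth = 1; quarter note = 2; quarter = 2; dotted whole note = 12; quarter = 2; eighth = 1.
Total: 2 + 2 + 1 + 2 + 2 + 12 + 2 + 1 = 24.
24 equals 24, so the answer is Yes.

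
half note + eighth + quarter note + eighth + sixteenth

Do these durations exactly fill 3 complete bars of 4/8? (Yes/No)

One bar of 4/8 = 8 sixteenth notes, so 3 bars = 24.
Convert each value to sixteenth notes: half note = 8; eighth = 2; quarter note = 4; eighth = 2; sixteenth = 1.
Adding: 8 + 2 + 4 + 2 + 1 = 17.
17 falls short of 24, so the answer is No.

No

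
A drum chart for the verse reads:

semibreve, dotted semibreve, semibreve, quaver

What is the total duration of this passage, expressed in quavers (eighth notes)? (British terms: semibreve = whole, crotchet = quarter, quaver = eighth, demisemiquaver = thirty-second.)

29

Express everything in eighth notes: semibreve = 8; dotted semibreve = 12; semibreve = 8; quaver = 1.
Altogether 8 + 12 + 8 + 1 = 29 eighth notes.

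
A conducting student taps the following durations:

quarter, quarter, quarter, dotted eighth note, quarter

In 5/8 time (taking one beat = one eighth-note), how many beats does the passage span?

One eighth-note beat = 2 sixteenth notes.
Each duration in sixteenth notes: quarter = 4; quarter = 4; quarter = 4; dotted eighth note = 3; quarter = 4.
Total: 4 + 4 + 4 + 3 + 4 = 19.
19 ÷ 2 = 9.5 beats.

9.5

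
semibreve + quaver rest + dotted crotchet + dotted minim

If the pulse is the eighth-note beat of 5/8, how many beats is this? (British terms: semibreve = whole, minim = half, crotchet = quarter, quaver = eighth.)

18

One eighth-note beat = 2 sixteenth notes.
Express everything in sixteenth notes: semibreve = 16; quaver rest = 2; dotted crotchet = 6; dotted minim = 12.
Sum: 16 + 2 + 6 + 12 = 36.
36 ÷ 2 = 18 beats.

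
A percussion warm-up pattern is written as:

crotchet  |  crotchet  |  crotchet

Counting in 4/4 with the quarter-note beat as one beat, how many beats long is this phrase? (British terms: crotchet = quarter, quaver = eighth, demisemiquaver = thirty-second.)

3

One quarter-note beat = 2 eighth notes.
Each duration in eighth notes: crotchet = 2; crotchet = 2; crotchet = 2.
Altogether 2 + 2 + 2 = 6.
6 ÷ 2 = 3 beats.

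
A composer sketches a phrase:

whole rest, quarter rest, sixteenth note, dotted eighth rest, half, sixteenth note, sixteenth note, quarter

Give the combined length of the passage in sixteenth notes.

38

Each duration in sixteenth notes: whole rest = 16; quarter rest = 4; sixteenth note = 1; dotted eighth rest = 3; half = 8; sixteenth note = 1; sixteenth note = 1; quarter = 4.
Sum: 16 + 4 + 1 + 3 + 8 + 1 + 1 + 4 = 38 sixteenth notes.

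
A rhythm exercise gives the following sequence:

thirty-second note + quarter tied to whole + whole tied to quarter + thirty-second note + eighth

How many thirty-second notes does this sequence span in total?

Working in thirty-second notes: thirty-second note = 1; quarter tied to whole (quarter + whole) = 40; whole tied to quarter (whole + quarter) = 40; thirty-second note = 1; eighth = 4.
Altogether 1 + 40 + 40 + 1 + 4 = 86 thirty-second notes.

86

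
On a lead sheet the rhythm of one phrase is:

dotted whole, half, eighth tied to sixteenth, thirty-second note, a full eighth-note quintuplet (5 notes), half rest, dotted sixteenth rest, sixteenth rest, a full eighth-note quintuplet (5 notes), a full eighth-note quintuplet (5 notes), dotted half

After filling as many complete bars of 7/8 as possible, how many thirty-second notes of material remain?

24

One bar of 7/8 = 28 thirty-second notes.
Working in thirty-second notes: dotted whole = 48; half = 16; eighth tied to sixteenth (eighth + sixteenth) = 6; thirty-second note = 1; a full eighth-note quintuplet (5 notes) (five quintuplet eighths span one half) = 16; half rest = 16; dotted sixteenth rest = 3; sixteenth rest = 2; a full eighth-note quintuplet (5 notes) (five quintuplet eighths span one half) = 16; a full eighth-note quintuplet (5 notes) (five quintuplet eighths span one half) = 16; dotted half = 24.
Sum: 48 + 16 + 6 + 1 + 16 + 16 + 3 + 2 + 16 + 16 + 24 = 164.
164 ÷ 28 = 5 complete bars with 24 thirty-second notes remaining.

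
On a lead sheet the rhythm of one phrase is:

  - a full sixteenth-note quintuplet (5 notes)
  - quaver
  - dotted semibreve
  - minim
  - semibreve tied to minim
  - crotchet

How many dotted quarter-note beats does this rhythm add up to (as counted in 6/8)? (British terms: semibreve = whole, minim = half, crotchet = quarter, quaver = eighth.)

One dotted quarter-note beat = 3 eighth notes.
Each duration in eighth notes: a full sixteenth-note quintuplet (5 notes) (five quintuplet sixteenths span one quarter) = 2; quaver = 1; dotted semibreve = 12; minim = 4; semibreve tied to minim (semibreve + minim) = 12; crotchet = 2.
Sum: 2 + 1 + 12 + 4 + 12 + 2 = 33.
33 ÷ 3 = 11 beats.

11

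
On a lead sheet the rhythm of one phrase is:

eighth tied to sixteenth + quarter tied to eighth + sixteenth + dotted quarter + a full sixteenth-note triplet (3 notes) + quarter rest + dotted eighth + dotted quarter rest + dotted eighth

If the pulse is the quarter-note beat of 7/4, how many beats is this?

8.5

One quarter-note beat = 4 sixteenth notes.
In sixteenth notes: eighth tied to sixteenth (eighth + sixteenth) = 3; quarter tied to eighth (quarter + eighth) = 6; sixteenth = 1; dotted quarter = 6; a full sixteenth-note triplet (3 notes) (three triplet sixteenths span one eighth) = 2; quarter rest = 4; dotted eighth = 3; dotted quarter rest = 6; dotted eighth = 3.
Total: 3 + 6 + 1 + 6 + 2 + 4 + 3 + 6 + 3 = 34.
34 ÷ 4 = 8.5 beats.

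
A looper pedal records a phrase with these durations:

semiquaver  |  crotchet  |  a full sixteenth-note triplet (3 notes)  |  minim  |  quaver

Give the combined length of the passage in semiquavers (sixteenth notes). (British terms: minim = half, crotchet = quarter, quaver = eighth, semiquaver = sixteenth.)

17

Express everything in sixteenth notes: semiquaver = 1; crotchet = 4; a full sixteenth-note triplet (3 notes) (three triplet sixteenths span one eighth) = 2; minim = 8; quaver = 2.
Altogether 1 + 4 + 2 + 8 + 2 = 17 sixteenth notes.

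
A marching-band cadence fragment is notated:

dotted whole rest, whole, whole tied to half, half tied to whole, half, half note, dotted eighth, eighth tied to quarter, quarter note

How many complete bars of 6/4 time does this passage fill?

One bar of 6/4 = 24 sixteenth notes.
Convert each value to sixteenth notes: dotted whole rest = 24; whole = 16; whole tied to half (whole + half) = 24; half tied to whole (half + whole) = 24; half = 8; half note = 8; dotted eighth = 3; eighth tied to quarter (eighth + quarter) = 6; quarter note = 4.
Total: 24 + 16 + 24 + 24 + 8 + 8 + 3 + 6 + 4 = 117.
117 ÷ 24 = 4 complete bars with 21 left over.

4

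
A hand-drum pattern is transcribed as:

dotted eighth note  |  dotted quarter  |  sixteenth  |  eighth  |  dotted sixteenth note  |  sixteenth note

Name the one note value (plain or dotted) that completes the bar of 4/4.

dotted sixteenth note

The bar of 4/4 = 32 thirty-second notes.
Convert each value to thirty-second notes: dotted eighth note = 6; dotted quarter = 12; sixteenth = 2; eighth = 4; dotted sixteenth note = 3; sixteenth note = 2.
Total: 6 + 12 + 2 + 4 + 3 + 2 = 29.
Remaining: 32 − 29 = 3 thirty-second notes, which is a dotted sixteenth note.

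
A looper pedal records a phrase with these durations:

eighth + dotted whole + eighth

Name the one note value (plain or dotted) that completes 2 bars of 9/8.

half note

2 bars of 9/8 = 18 eighth notes.
Each duration in eighth notes: eighth = 1; dotted whole = 12; eighth = 1.
Altogether 1 + 12 + 1 = 14.
Remaining: 18 − 14 = 4 eighth notes, which is a half note.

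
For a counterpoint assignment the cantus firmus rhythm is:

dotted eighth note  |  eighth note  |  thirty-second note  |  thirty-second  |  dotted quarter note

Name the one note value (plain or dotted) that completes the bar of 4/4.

The bar of 4/4 = 32 thirty-second notes.
Convert each value to thirty-second notes: dotted eighth note = 6; eighth note = 4; thirty-second note = 1; thirty-second = 1; dotted quarter note = 12.
Sum: 6 + 4 + 1 + 1 + 12 = 24.
Remaining: 32 − 24 = 8 thirty-second notes, which is a quarter note.

quarter note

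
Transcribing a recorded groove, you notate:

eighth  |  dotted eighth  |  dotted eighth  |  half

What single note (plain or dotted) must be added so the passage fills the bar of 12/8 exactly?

half note

The bar of 12/8 = 24 sixteenth notes.
Each duration in sixteenth notes: eighth = 2; dotted eighth = 3; dotted eighth = 3; half = 8.
Adding: 2 + 3 + 3 + 8 = 16.
Remaining: 24 − 16 = 8 sixteenth notes, which is a half note.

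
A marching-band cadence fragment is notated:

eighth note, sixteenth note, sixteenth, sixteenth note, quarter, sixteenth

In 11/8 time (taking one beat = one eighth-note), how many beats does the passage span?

One eighth-note beat = 2 sixteenth notes.
Each duration in sixteenth notes: eighth note = 2; sixteenth note = 1; sixteenth = 1; sixteenth note = 1; quarter = 4; sixteenth = 1.
Sum: 2 + 1 + 1 + 1 + 4 + 1 = 10.
10 ÷ 2 = 5 beats.

5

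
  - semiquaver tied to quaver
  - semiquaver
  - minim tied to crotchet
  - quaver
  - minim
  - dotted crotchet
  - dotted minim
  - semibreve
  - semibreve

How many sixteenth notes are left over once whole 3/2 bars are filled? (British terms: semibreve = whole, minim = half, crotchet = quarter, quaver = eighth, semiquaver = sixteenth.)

One bar of 3/2 = 24 sixteenth notes.
Working in sixteenth notes: semiquaver tied to quaver (semiquaver + quaver) = 3; semiquaver = 1; minim tied to crotchet (minim + crotchet) = 12; quaver = 2; minim = 8; dotted crotchet = 6; dotted minim = 12; semibreve = 16; semibreve = 16.
Total: 3 + 1 + 12 + 2 + 8 + 6 + 12 + 16 + 16 = 76.
76 ÷ 24 = 3 complete bars with 4 sixteenth notes remaining.

4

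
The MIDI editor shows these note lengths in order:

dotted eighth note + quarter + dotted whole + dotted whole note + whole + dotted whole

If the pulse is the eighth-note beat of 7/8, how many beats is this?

47.5

One eighth-note beat = 2 sixteenth notes.
Express everything in sixteenth notes: dotted eighth note = 3; quarter = 4; dotted whole = 24; dotted whole note = 24; whole = 16; dotted whole = 24.
Sum: 3 + 4 + 24 + 24 + 16 + 24 = 95.
95 ÷ 2 = 47.5 beats.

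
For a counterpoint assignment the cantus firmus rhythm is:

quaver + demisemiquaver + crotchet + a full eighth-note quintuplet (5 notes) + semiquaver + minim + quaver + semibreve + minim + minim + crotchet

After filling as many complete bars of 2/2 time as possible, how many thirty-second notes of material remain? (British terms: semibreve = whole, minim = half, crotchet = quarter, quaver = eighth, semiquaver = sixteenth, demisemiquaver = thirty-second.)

27

One bar of 2/2 = 32 thirty-second notes.
Express everything in thirty-second notes: quaver = 4; demisemiquaver = 1; crotchet = 8; a full eighth-note quintuplet (5 notes) (five quintuplet eighths span one half) = 16; semiquaver = 2; minim = 16; quaver = 4; semibreve = 32; minim = 16; minim = 16; crotchet = 8.
Total: 4 + 1 + 8 + 16 + 2 + 16 + 4 + 32 + 16 + 16 + 8 = 123.
123 ÷ 32 = 3 complete bars with 27 thirty-second notes remaining.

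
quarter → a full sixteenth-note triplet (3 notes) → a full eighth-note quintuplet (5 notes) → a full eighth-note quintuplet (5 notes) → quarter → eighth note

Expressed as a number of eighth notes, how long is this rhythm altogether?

Express everything in eighth notes: quarter = 2; a full sixteenth-note triplet (3 notes) (three triplet sixteenths span one eighth) = 1; a full eighth-note quintuplet (5 notes) (five quintuplet eighths span one half) = 4; a full eighth-note quintuplet (5 notes) (five quintuplet eighths span one half) = 4; quarter = 2; eighth note = 1.
Total: 2 + 1 + 4 + 4 + 2 + 1 = 14 eighth notes.

14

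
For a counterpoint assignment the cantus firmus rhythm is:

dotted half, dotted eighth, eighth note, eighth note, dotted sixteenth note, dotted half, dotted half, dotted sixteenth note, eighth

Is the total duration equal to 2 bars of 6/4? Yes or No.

One bar of 6/4 = 48 thirty-second notes, so 2 bars = 96.
In thirty-second notes: dotted half = 24; dotted eighth = 6; eighth note = 4; eighth note = 4; dotted sixteenth note = 3; dotted half = 24; dotted half = 24; dotted sixteenth note = 3; eighth = 4.
Sum: 24 + 6 + 4 + 4 + 3 + 24 + 24 + 3 + 4 = 96.
96 equals 96, so the answer is Yes.

Yes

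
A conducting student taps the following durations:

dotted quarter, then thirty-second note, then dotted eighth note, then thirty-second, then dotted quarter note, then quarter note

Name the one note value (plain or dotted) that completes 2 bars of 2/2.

dotted half note

2 bars of 2/2 = 64 thirty-second notes.
Convert each value to thirty-second notes: dotted quarter = 12; thirty-second note = 1; dotted eighth note = 6; thirty-second = 1; dotted quarter note = 12; quarter note = 8.
Sum: 12 + 1 + 6 + 1 + 12 + 8 = 40.
Remaining: 64 − 40 = 24 thirty-second notes, which is a dotted half note.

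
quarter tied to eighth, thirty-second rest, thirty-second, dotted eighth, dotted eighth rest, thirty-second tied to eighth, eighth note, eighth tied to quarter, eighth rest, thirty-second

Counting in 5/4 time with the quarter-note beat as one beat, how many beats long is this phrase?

One quarter-note beat = 8 thirty-second notes.
Convert each value to thirty-second notes: quarter tied to eighth (quarter + eighth) = 12; thirty-second rest = 1; thirty-second = 1; dotted eighth = 6; dotted eighth rest = 6; thirty-second tied to eighth (thirty-second + eighth) = 5; eighth note = 4; eighth tied to quarter (eighth + quarter) = 12; eighth rest = 4; thirty-second = 1.
Sum: 12 + 1 + 1 + 6 + 6 + 5 + 4 + 12 + 4 + 1 = 52.
52 ÷ 8 = 6.5 beats.

6.5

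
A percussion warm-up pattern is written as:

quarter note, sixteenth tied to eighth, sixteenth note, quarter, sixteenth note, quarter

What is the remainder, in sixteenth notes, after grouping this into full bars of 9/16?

One bar of 9/16 = 9 sixteenth notes.
Convert each value to sixteenth notes: quarter note = 4; sixteenth tied to eighth (sixteenth + eighth) = 3; sixteenth note = 1; quarter = 4; sixteenth note = 1; quarter = 4.
Total: 4 + 3 + 1 + 4 + 1 + 4 = 17.
17 ÷ 9 = 1 complete bar with 8 sixteenth notes remaining.

8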